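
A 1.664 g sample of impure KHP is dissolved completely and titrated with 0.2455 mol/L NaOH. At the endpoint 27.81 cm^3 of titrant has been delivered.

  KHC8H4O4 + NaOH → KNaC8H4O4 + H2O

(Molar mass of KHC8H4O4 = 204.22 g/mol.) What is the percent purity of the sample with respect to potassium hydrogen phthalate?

n(NaOH) = 0.02781 L × 0.2455 mol/L = 6.827 × 10^-3 mol
n(KHC8H4O4) = 6.827 × 10^-3 mol (1:1 ratio)
mass of KHC8H4O4 = 6.827 × 10^-3 × 204.22 g/mol = 1.394 g
% KHC8H4O4 = 1.394 / 1.664 × 100 = 83.79 %

83.79 %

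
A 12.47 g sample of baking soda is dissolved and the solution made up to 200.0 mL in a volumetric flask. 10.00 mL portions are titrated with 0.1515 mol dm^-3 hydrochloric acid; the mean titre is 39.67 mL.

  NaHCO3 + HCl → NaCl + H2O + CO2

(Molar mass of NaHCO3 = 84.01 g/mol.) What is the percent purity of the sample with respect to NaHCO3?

n(HCl) per titration = 0.03967 × 0.1515 = 6.010 × 10^-3 mol
n(NaHCO3) in each aliquot = 6.010 × 10^-3 mol (1:1 ratio)
n(NaHCO3) in the whole flask = 6.010 × 10^-3 × 200.0/10.00 = 0.1202 mol
mass of NaHCO3 = 0.1202 × 84.01 = 10.10 g
% NaHCO3 = 10.10 / 12.47 × 100 = 80.98 %

80.98 %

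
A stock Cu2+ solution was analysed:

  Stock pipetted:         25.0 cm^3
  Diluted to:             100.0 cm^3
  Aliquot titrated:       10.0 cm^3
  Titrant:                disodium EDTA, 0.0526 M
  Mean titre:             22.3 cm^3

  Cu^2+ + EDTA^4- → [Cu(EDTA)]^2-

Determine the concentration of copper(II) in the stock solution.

n(EDTA) = 0.0223 × 0.0526 = 1.17 × 10^-3 mol
n(Cu2+) in the aliquot = 1.17 × 10^-3 mol (1:1 ratio)
[Cu2+]_dilute = 1.17 × 10^-3 / 0.0100 = 0.117 mol/L
Dilution factor = 100.0 / 25.0 = 4.000
[Cu2+]_stock = 0.117 × 4.000 = 0.469 mol/L

0.469 M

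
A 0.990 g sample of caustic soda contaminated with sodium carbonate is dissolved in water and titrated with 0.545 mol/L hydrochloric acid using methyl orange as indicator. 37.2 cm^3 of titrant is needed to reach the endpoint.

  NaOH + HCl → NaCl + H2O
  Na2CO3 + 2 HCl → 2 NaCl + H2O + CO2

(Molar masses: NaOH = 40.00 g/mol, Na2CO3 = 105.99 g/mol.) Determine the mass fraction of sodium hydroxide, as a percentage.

n(HCl) = 0.0372 × 0.545 = 0.0203 mol
Let x = n(NaOH), y = n(Na2CO3).
Titrant: 1x + 2y = 0.0203;  mass: 40.00x + 105.99y = 0.990
Solving, x = 6.50 × 10^-3 mol, y = 6.89 × 10^-3 mol
mass of NaOH = 6.50 × 10^-3 × 40.00 = 0.260 g
% NaOH = 0.260 / 0.990 × 100 = 26.2 %

26.2 %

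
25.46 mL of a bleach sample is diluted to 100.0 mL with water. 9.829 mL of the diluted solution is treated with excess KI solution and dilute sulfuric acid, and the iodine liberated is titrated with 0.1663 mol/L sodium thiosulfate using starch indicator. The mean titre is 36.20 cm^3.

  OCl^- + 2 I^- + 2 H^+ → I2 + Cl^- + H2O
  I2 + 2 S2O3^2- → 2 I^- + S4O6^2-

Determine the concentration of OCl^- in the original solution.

n(S2O3^2-) = 0.03620 × 0.1663 = 6.020 × 10^-3 mol
n(I2) = n(S2O3^2-)/2 = 3.010 × 10^-3 mol
n(OCl^-) in the aliquot = 3.010 × 10^-3 mol (1:1 ratio)
[OCl^-]_dilute = 3.010 × 10^-3 / 0.009829 = 0.3062 mol/L
[OCl^-]_original = 0.3062 × 100.0/25.46 = 1.203 mol/L

1.203 mol/L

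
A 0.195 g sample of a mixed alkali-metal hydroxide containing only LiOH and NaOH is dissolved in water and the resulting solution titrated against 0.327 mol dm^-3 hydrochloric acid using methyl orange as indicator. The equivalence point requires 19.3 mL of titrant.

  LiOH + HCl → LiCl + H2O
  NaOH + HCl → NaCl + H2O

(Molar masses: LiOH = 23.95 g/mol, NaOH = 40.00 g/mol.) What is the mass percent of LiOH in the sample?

n(HCl) = 0.0193 × 0.327 = 6.31 × 10^-3 mol
Let x = n(LiOH), y = n(NaOH).
Titrant: 1x + 1y = 6.31 × 10^-3;  mass: 23.95x + 40.00y = 0.195
Solving, x = 3.58 × 10^-3 mol, y = 2.73 × 10^-3 mol
mass of LiOH = 3.58 × 10^-3 × 23.95 = 0.0857 g
% LiOH = 0.0857 / 0.195 × 100 = 44.0 %

44.0 %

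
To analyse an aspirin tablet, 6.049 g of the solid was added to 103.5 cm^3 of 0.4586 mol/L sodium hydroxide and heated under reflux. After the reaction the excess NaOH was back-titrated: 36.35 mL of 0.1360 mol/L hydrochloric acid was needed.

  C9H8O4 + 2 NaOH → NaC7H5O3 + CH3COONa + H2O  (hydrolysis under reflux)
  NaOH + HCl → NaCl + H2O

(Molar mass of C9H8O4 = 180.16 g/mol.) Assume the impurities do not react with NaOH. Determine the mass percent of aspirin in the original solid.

63.32 %

n(NaOH) added = 0.1035 × 0.4586 = 0.04747 mol
n(HCl) used in back-titration = 0.03635 × 0.1360 = 4.944 × 10^-3 mol
n(NaOH) left over = 4.944 × 10^-3 mol (1:1 ratio)
n(NaOH) consumed by analyte = 0.04747 − 4.944 × 10^-3 = 0.04252 mol
From the 1:2 ratio, n(C9H8O4) = 1/2 × 0.04252 = 0.02126 mol
mass of C9H8O4 = 0.02126 × 180.16 = 3.830 g
% C9H8O4 = 3.830 / 6.049 × 100 = 63.32 %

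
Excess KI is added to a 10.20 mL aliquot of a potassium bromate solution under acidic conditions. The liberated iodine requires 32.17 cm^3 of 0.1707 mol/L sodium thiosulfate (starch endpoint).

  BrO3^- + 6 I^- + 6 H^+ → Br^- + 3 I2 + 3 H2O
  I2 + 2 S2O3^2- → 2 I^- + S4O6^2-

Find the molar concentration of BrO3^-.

n(S2O3^2-) = 0.03217 × 0.1707 = 5.491 × 10^-3 mol
n(I2) = n(S2O3^2-)/2 = 2.746 × 10^-3 mol
From the 1:3 ratio, n(BrO3^-) in the aliquot = 1/3 × 2.746 × 10^-3 = 9.152 × 10^-4 mol
[BrO3^-] = 9.152 × 10^-4 / 0.01020 = 0.08973 mol/L

0.08973 mol/L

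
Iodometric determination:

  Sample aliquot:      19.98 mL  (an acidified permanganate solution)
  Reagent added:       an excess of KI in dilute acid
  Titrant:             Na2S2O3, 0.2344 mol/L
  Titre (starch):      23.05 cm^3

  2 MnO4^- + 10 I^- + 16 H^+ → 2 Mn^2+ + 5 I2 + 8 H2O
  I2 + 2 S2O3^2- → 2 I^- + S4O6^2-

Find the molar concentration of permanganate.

n(S2O3^2-) = 0.02305 × 0.2344 = 5.403 × 10^-3 mol
n(I2) = n(S2O3^2-)/2 = 2.701 × 10^-3 mol
From the 2:5 ratio, n(MnO4^-) in the aliquot = 2/5 × 2.701 × 10^-3 = 1.081 × 10^-3 mol
[MnO4^-] = 1.081 × 10^-3 / 0.01998 = 0.05408 mol/L

0.05408 mol/L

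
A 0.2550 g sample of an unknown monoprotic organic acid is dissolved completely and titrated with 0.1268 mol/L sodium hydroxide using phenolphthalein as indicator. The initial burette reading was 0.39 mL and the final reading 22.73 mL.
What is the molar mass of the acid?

90.02 g/mol

n(NaOH) = 0.02234 L × 0.1268 mol/L = 2.833 × 10^-3 mol
n(HA) = 2.833 × 10^-3 mol (1:1 ratio)
M = m / n = 0.2550 g / 2.833 × 10^-3 mol = 90.02 g/mol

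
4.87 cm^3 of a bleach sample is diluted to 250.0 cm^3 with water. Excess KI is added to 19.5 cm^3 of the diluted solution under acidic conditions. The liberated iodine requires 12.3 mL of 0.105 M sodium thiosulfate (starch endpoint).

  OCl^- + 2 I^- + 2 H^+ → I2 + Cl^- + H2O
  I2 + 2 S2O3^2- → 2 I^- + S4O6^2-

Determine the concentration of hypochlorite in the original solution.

n(S2O3^2-) = 0.0123 × 0.105 = 1.29 × 10^-3 mol
n(I2) = n(S2O3^2-)/2 = 6.46 × 10^-4 mol
n(OCl^-) in the aliquot = 6.46 × 10^-4 mol (1:1 ratio)
[OCl^-]_dilute = 6.46 × 10^-4 / 0.0195 = 0.0331 mol/L
[OCl^-]_original = 0.0331 × 250.0/4.87 = 1.70 mol/L

1.70 M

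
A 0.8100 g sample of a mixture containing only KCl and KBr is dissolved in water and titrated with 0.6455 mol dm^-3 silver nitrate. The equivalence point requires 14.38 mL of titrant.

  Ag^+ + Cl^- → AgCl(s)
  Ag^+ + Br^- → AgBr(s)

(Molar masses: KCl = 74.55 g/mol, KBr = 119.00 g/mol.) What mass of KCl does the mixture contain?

n(AgNO3) = 0.01438 × 0.6455 = 9.282 × 10^-3 mol
Let x = n(KCl), y = n(KBr).
Titrant: 1x + 1y = 9.282 × 10^-3;  mass: 74.55x + 119.00y = 0.8100
Solving, x = 6.628 × 10^-3 mol, y = 2.655 × 10^-3 mol
mass of KCl = 6.628 × 10^-3 × 74.55 = 0.4941 g

0.4941 g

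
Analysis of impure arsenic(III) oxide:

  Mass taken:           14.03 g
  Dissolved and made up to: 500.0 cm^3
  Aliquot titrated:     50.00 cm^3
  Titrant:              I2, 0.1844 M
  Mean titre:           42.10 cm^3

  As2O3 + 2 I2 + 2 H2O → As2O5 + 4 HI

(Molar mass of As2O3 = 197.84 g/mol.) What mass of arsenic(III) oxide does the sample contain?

7.679 g

n(I2) per titration = 0.04210 × 0.1844 = 7.763 × 10^-3 mol
From the 1:2 ratio, n(As2O3) in each aliquot = 1/2 × 7.763 × 10^-3 = 3.882 × 10^-3 mol
n(As2O3) in the whole flask = 3.882 × 10^-3 × 500.0/50.00 = 0.03882 mol
mass of As2O3 = 0.03882 × 197.84 = 7.679 g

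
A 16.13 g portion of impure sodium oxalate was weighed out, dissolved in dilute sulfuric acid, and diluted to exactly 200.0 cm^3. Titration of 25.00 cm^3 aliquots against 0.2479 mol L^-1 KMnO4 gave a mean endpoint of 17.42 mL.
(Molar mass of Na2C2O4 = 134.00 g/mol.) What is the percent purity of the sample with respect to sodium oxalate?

2 MnO4^- + 5 C2O4^2- + 16 H^+ → 2 Mn^2+ + 10 CO2 + 8 H2O
n(KMnO4) per titration = 0.01742 × 0.2479 = 4.318 × 10^-3 mol
From the 5:2 ratio, n(Na2C2O4) in each aliquot = 5/2 × 4.318 × 10^-3 = 0.01080 mol
n(Na2C2O4) in the whole flask = 0.01080 × 200.0/25.00 = 0.08637 mol
mass of Na2C2O4 = 0.08637 × 134.00 = 11.57 g
% Na2C2O4 = 11.57 / 16.13 × 100 = 71.75 %

71.75 %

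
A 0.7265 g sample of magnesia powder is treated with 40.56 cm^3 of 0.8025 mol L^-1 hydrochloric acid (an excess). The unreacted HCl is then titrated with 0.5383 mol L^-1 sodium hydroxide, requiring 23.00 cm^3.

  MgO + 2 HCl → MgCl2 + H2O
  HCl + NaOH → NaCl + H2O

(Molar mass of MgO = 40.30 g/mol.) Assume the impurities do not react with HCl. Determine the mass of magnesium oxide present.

0.4064 g

n(HCl) added = 0.04056 × 0.8025 = 0.03255 mol
n(NaOH) used in back-titration = 0.02300 × 0.5383 = 0.01238 mol
n(HCl) left over = 0.01238 mol (1:1 ratio)
n(HCl) consumed by analyte = 0.03255 − 0.01238 = 0.02017 mol
From the 1:2 ratio, n(MgO) = 1/2 × 0.02017 = 0.01008 mol
mass of MgO = 0.01008 × 40.30 = 0.4064 g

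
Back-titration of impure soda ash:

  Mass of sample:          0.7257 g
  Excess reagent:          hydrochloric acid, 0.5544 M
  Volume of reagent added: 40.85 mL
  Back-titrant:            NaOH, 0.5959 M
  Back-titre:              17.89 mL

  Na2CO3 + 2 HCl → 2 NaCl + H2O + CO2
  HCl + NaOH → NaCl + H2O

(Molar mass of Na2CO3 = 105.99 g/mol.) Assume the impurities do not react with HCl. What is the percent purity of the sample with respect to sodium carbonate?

87.53 %

n(HCl) added = 0.04085 × 0.5544 = 0.02265 mol
n(NaOH) used in back-titration = 0.01789 × 0.5959 = 0.01066 mol
n(HCl) left over = 0.01066 mol (1:1 ratio)
n(HCl) consumed by analyte = 0.02265 − 0.01066 = 0.01199 mol
From the 1:2 ratio, n(Na2CO3) = 1/2 × 0.01199 = 5.993 × 10^-3 mol
mass of Na2CO3 = 5.993 × 10^-3 × 105.99 = 0.6352 g
% Na2CO3 = 0.6352 / 0.7257 × 100 = 87.53 %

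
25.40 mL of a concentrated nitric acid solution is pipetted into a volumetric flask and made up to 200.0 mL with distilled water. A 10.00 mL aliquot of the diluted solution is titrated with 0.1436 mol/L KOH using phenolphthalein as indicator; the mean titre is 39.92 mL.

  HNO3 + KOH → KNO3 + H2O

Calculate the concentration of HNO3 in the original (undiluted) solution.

n(KOH) = 0.03992 × 0.1436 = 5.733 × 10^-3 mol
n(HNO3) in the aliquot = 5.733 × 10^-3 mol (1:1 ratio)
[HNO3]_dilute = 5.733 × 10^-3 / 0.01000 = 0.5733 mol/L
Dilution factor = 200.0 / 25.40 = 7.874
[HNO3]_stock = 0.5733 × 7.874 = 4.514 mol/L

4.514 mol/L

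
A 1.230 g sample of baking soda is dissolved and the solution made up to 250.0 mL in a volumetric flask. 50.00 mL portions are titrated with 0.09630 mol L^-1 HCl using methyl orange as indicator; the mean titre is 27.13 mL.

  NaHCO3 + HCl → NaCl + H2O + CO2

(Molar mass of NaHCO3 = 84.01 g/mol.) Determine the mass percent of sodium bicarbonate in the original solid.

n(HCl) per titration = 0.02713 × 0.09630 = 2.613 × 10^-3 mol
n(NaHCO3) in each aliquot = 2.613 × 10^-3 mol (1:1 ratio)
n(NaHCO3) in the whole flask = 2.613 × 10^-3 × 250.0/50.00 = 0.01306 mol
mass of NaHCO3 = 0.01306 × 84.01 = 1.097 g
% NaHCO3 = 1.097 / 1.230 × 100 = 89.22 %

89.22 %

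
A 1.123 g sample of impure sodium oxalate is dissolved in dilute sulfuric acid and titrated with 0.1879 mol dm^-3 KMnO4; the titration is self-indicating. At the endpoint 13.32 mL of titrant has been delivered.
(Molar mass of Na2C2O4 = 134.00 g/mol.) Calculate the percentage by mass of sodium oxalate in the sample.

2 MnO4^- + 5 C2O4^2- + 16 H^+ → 2 Mn^2+ + 10 CO2 + 8 H2O
n(KMnO4) = 0.01332 L × 0.1879 mol/L = 2.503 × 10^-3 mol
From the 5:2 ratio, n(Na2C2O4) = 5/2 × 2.503 × 10^-3 = 6.257 × 10^-3 mol
mass of Na2C2O4 = 6.257 × 10^-3 × 134.00 g/mol = 0.8384 g
% Na2C2O4 = 0.8384 / 1.123 × 100 = 74.66 %

74.66 %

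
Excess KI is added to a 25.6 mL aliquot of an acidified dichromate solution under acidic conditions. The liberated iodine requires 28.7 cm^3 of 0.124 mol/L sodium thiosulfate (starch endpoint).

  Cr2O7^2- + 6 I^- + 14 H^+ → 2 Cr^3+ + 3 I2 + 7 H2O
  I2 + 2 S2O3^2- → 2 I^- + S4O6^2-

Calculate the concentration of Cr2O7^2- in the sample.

n(S2O3^2-) = 0.0287 × 0.124 = 3.56 × 10^-3 mol
n(I2) = n(S2O3^2-)/2 = 1.78 × 10^-3 mol
From the 1:3 ratio, n(Cr2O7^2-) in the aliquot = 1/3 × 1.78 × 10^-3 = 5.93 × 10^-4 mol
[Cr2O7^2-] = 5.93 × 10^-4 / 0.0256 = 0.0232 mol/L

0.0232 mol/L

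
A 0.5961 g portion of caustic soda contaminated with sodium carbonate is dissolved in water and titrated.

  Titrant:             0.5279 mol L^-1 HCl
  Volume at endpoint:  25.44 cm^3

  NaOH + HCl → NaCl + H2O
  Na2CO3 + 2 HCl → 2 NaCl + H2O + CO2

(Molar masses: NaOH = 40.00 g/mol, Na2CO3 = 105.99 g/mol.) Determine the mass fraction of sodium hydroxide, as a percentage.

n(HCl) = 0.02544 × 0.5279 = 0.01343 mol
Let x = n(NaOH), y = n(Na2CO3).
Titrant: 1x + 2y = 0.01343;  mass: 40.00x + 105.99y = 0.5961
Solving, x = 8.897 × 10^-3 mol, y = 2.267 × 10^-3 mol
mass of NaOH = 8.897 × 10^-3 × 40.00 = 0.3559 g
% NaOH = 0.3559 / 0.5961 × 100 = 59.70 %

59.70 %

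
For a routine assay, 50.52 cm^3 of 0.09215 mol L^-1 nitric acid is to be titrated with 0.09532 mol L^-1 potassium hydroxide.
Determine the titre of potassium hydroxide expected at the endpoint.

HNO3 + KOH → KNO3 + H2O
n(HNO3) = 0.05052 L × 0.09215 mol/L = 4.655 × 10^-3 mol
n(KOH) = 4.655 × 10^-3 mol (1:1 stoichiometry)
V(KOH) = 4.655 × 10^-3 mol / 0.09532 mol/L = 0.04884 L = 48.84 mL

48.84 mL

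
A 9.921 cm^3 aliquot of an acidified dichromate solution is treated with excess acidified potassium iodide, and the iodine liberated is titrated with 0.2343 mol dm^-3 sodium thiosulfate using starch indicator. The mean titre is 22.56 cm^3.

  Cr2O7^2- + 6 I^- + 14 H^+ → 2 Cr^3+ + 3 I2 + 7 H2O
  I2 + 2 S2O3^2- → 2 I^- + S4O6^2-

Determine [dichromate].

0.08880 mol/L

n(S2O3^2-) = 0.02256 × 0.2343 = 5.286 × 10^-3 mol
n(I2) = n(S2O3^2-)/2 = 2.643 × 10^-3 mol
From the 1:3 ratio, n(Cr2O7^2-) in the aliquot = 1/3 × 2.643 × 10^-3 = 8.810 × 10^-4 mol
[Cr2O7^2-] = 8.810 × 10^-4 / 0.009921 = 0.08880 mol/L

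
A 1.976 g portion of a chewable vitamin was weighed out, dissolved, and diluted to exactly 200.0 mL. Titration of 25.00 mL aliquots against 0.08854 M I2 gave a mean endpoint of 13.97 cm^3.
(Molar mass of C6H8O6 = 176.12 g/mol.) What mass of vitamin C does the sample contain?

C6H8O6 + I2 → C6H6O6 + 2 HI
n(I2) per titration = 0.01397 × 0.08854 = 1.237 × 10^-3 mol
n(C6H8O6) in each aliquot = 1.237 × 10^-3 mol (1:1 ratio)
n(C6H8O6) in the whole flask = 1.237 × 10^-3 × 200.0/25.00 = 9.895 × 10^-3 mol
mass of C6H8O6 = 9.895 × 10^-3 × 176.12 = 1.743 g

1.743 g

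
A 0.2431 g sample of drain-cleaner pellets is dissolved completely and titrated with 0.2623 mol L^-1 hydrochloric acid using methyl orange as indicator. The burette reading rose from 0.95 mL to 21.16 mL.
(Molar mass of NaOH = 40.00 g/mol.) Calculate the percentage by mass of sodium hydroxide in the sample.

87.22 %

NaOH + HCl → NaCl + H2O
n(HCl) = 0.02021 L × 0.2623 mol/L = 5.301 × 10^-3 mol
n(NaOH) = 5.301 × 10^-3 mol (1:1 ratio)
mass of NaOH = 5.301 × 10^-3 × 40.00 g/mol = 0.2120 g
% NaOH = 0.2120 / 0.2431 × 100 = 87.22 %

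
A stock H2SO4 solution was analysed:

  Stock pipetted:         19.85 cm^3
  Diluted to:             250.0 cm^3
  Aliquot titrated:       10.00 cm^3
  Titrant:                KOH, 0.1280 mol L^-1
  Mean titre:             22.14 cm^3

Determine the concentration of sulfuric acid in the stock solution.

1.785 mol/L

H2SO4 + 2 KOH → K2SO4 + 2 H2O
n(KOH) = 0.02214 × 0.1280 = 2.834 × 10^-3 mol
From the 1:2 ratio, n(H2SO4) in the aliquot = 1/2 × 2.834 × 10^-3 = 1.417 × 10^-3 mol
[H2SO4]_dilute = 1.417 × 10^-3 / 0.01000 = 0.1417 mol/L
Dilution factor = 250.0 / 19.85 = 12.59
[H2SO4]_stock = 0.1417 × 12.59 = 1.785 mol/L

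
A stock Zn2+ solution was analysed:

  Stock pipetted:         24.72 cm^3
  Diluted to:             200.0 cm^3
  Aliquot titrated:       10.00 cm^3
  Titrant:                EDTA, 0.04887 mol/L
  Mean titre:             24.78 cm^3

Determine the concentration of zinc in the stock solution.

0.9798 mol/L

Zn^2+ + EDTA^4- → [Zn(EDTA)]^2-
n(EDTA) = 0.02478 × 0.04887 = 1.211 × 10^-3 mol
n(Zn2+) in the aliquot = 1.211 × 10^-3 mol (1:1 ratio)
[Zn2+]_dilute = 1.211 × 10^-3 / 0.01000 = 0.1211 mol/L
Dilution factor = 200.0 / 24.72 = 8.091
[Zn2+]_stock = 0.1211 × 8.091 = 0.9798 mol/L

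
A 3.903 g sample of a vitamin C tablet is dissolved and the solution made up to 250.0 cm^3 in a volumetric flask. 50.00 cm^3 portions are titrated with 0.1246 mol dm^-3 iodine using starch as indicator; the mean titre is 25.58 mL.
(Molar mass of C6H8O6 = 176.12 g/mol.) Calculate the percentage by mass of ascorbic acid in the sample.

C6H8O6 + I2 → C6H6O6 + 2 HI
n(I2) per titration = 0.02558 × 0.1246 = 3.187 × 10^-3 mol
n(C6H8O6) in each aliquot = 3.187 × 10^-3 mol (1:1 ratio)
n(C6H8O6) in the whole flask = 3.187 × 10^-3 × 250.0/50.00 = 0.01594 mol
mass of C6H8O6 = 0.01594 × 176.12 = 2.807 g
% C6H8O6 = 2.807 / 3.903 × 100 = 71.91 %

71.91 %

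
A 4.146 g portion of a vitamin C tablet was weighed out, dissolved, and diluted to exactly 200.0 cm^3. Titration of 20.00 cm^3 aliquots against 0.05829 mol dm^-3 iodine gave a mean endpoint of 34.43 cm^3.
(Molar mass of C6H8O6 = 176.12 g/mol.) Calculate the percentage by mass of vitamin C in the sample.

C6H8O6 + I2 → C6H6O6 + 2 HI
n(I2) per titration = 0.03443 × 0.05829 = 2.007 × 10^-3 mol
n(C6H8O6) in each aliquot = 2.007 × 10^-3 mol (1:1 ratio)
n(C6H8O6) in the whole flask = 2.007 × 10^-3 × 200.0/20.00 = 0.02007 mol
mass of C6H8O6 = 0.02007 × 176.12 = 3.535 g
% C6H8O6 = 3.535 / 4.146 × 100 = 85.25 %

85.25 %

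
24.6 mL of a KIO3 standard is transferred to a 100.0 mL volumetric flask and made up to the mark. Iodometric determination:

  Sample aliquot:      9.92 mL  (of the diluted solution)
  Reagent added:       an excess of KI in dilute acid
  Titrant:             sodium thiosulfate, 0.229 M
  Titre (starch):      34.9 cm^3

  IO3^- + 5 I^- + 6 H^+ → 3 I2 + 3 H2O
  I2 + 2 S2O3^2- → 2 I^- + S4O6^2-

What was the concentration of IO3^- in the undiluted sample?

0.546 M

n(S2O3^2-) = 0.0349 × 0.229 = 7.99 × 10^-3 mol
n(I2) = n(S2O3^2-)/2 = 4.00 × 10^-3 mol
From the 1:3 ratio, n(IO3^-) in the aliquot = 1/3 × 4.00 × 10^-3 = 1.33 × 10^-3 mol
[IO3^-]_dilute = 1.33 × 10^-3 / 0.00992 = 0.134 mol/L
[IO3^-]_original = 0.134 × 100.0/24.6 = 0.546 mol/L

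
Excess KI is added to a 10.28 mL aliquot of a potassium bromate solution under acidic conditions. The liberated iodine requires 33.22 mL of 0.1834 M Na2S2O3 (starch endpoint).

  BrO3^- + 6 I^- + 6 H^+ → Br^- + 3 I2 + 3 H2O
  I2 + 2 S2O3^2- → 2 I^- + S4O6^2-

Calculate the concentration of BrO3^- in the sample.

0.09878 M

n(S2O3^2-) = 0.03322 × 0.1834 = 6.093 × 10^-3 mol
n(I2) = n(S2O3^2-)/2 = 3.046 × 10^-3 mol
From the 1:3 ratio, n(BrO3^-) in the aliquot = 1/3 × 3.046 × 10^-3 = 1.015 × 10^-3 mol
[BrO3^-] = 1.015 × 10^-3 / 0.01028 = 0.09878 mol/L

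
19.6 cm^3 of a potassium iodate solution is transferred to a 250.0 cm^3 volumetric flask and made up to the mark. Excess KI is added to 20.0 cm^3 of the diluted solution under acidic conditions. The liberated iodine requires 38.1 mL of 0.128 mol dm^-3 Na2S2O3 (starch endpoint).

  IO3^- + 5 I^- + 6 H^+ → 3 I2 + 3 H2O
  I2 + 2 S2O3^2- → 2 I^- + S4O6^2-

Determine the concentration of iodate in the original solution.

0.518 mol/L

n(S2O3^2-) = 0.0381 × 0.128 = 4.88 × 10^-3 mol
n(I2) = n(S2O3^2-)/2 = 2.44 × 10^-3 mol
From the 1:3 ratio, n(IO3^-) in the aliquot = 1/3 × 2.44 × 10^-3 = 8.13 × 10^-4 mol
[IO3^-]_dilute = 8.13 × 10^-4 / 0.0200 = 0.0406 mol/L
[IO3^-]_original = 0.0406 × 250.0/19.6 = 0.518 mol/L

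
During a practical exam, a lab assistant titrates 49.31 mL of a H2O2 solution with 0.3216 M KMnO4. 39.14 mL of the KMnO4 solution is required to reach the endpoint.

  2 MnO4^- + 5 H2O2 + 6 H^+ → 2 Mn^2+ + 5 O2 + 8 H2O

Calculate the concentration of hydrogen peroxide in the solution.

n(KMnO4) = 0.03914 L × 0.3216 mol/L = 0.01259 mol
From the 5:2 mole ratio, n(H2O2) = 5/2 × 0.01259 = 0.03147 mol
[H2O2] = 0.03147 mol / 0.04931 L = 0.6382 mol/L

0.6382 M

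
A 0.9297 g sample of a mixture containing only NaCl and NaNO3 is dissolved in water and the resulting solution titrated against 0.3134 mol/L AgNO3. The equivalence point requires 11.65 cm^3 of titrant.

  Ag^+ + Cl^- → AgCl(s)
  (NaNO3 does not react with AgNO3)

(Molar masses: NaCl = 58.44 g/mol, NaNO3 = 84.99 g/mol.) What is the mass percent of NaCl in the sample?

n(AgNO3) = 0.01165 × 0.3134 = 3.651 × 10^-3 mol
Let x = n(NaCl), y = n(NaNO3).
Titrant: 1x = 3.651 × 10^-3;  mass: 58.44x + 84.99y = 0.9297
Solving, x = 3.651 × 10^-3 mol, y = 8.428 × 10^-3 mol
mass of NaCl = 3.651 × 10^-3 × 58.44 = 0.2134 g
% NaCl = 0.2134 / 0.9297 × 100 = 22.95 %

22.95 %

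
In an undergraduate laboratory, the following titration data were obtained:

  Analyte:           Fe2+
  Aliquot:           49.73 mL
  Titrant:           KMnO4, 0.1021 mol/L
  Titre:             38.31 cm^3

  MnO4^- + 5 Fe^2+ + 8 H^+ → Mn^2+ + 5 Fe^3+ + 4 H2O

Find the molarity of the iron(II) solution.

0.3933 mol/L

n(KMnO4) = 0.03831 L × 0.1021 mol/L = 3.911 × 10^-3 mol
From the 5:1 mole ratio, n(Fe2+) = 5/1 × 3.911 × 10^-3 = 0.01956 mol
[Fe2+] = 0.01956 mol / 0.04973 L = 0.3933 mol/L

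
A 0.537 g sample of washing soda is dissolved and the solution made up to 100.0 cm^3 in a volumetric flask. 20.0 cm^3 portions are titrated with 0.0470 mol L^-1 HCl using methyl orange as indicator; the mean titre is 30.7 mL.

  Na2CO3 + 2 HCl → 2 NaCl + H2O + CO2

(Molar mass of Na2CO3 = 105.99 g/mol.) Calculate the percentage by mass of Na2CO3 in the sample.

71.2 %

n(HCl) per titration = 0.0307 × 0.0470 = 1.44 × 10^-3 mol
From the 1:2 ratio, n(Na2CO3) in each aliquot = 1/2 × 1.44 × 10^-3 = 7.21 × 10^-4 mol
n(Na2CO3) in the whole flask = 7.21 × 10^-4 × 100.0/20.0 = 3.61 × 10^-3 mol
mass of Na2CO3 = 3.61 × 10^-3 × 105.99 = 0.382 g
% Na2CO3 = 0.382 / 0.537 × 100 = 71.2 %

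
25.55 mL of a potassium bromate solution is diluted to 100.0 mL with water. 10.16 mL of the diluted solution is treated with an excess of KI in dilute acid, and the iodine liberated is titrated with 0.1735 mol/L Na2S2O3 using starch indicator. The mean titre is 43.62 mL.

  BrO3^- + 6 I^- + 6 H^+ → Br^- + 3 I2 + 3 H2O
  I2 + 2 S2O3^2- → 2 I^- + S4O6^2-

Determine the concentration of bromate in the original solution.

n(S2O3^2-) = 0.04362 × 0.1735 = 7.568 × 10^-3 mol
n(I2) = n(S2O3^2-)/2 = 3.784 × 10^-3 mol
From the 1:3 ratio, n(BrO3^-) in the aliquot = 1/3 × 3.784 × 10^-3 = 1.261 × 10^-3 mol
[BrO3^-]_dilute = 1.261 × 10^-3 / 0.01016 = 0.1241 mol/L
[BrO3^-]_original = 0.1241 × 100.0/25.55 = 0.4859 mol/L

0.4859 mol/L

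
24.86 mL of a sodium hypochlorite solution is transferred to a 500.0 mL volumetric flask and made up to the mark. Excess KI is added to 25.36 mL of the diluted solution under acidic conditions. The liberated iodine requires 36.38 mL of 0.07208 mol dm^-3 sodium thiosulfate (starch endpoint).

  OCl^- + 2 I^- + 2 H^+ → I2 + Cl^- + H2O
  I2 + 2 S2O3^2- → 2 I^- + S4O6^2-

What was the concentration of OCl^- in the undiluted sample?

1.040 mol/L

n(S2O3^2-) = 0.03638 × 0.07208 = 2.622 × 10^-3 mol
n(I2) = n(S2O3^2-)/2 = 1.311 × 10^-3 mol
n(OCl^-) in the aliquot = 1.311 × 10^-3 mol (1:1 ratio)
[OCl^-]_dilute = 1.311 × 10^-3 / 0.02536 = 0.05170 mol/L
[OCl^-]_original = 0.05170 × 500.0/24.86 = 1.040 mol/L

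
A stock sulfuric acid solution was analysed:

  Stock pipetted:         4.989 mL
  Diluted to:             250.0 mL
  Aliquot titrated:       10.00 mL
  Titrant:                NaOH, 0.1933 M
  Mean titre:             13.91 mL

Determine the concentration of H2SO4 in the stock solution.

H2SO4 + 2 NaOH → Na2SO4 + 2 H2O
n(NaOH) = 0.01391 × 0.1933 = 2.689 × 10^-3 mol
From the 1:2 ratio, n(H2SO4) in the aliquot = 1/2 × 2.689 × 10^-3 = 1.344 × 10^-3 mol
[H2SO4]_dilute = 1.344 × 10^-3 / 0.01000 = 0.1344 mol/L
Dilution factor = 250.0 / 4.989 = 50.11
[H2SO4]_stock = 0.1344 × 50.11 = 6.737 mol/L

6.737 M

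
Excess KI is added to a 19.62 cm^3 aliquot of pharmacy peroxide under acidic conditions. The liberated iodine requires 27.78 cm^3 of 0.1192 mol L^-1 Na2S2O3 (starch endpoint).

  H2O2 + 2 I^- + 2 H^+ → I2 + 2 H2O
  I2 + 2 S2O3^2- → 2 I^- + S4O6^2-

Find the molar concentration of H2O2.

n(S2O3^2-) = 0.02778 × 0.1192 = 3.311 × 10^-3 mol
n(I2) = n(S2O3^2-)/2 = 1.656 × 10^-3 mol
n(H2O2) in the aliquot = 1.656 × 10^-3 mol (1:1 ratio)
[H2O2] = 1.656 × 10^-3 / 0.01962 = 0.08439 mol/L

0.08439 mol/L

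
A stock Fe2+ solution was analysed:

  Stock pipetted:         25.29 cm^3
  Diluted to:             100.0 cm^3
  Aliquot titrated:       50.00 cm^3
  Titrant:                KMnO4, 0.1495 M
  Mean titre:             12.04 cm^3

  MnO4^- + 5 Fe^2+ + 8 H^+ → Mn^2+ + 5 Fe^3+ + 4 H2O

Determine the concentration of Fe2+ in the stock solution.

n(KMnO4) = 0.01204 × 0.1495 = 1.800 × 10^-3 mol
From the 5:1 ratio, n(Fe2+) in the aliquot = 5/1 × 1.800 × 10^-3 = 9.000 × 10^-3 mol
[Fe2+]_dilute = 9.000 × 10^-3 / 0.05000 = 0.1800 mol/L
Dilution factor = 100.0 / 25.29 = 3.954
[Fe2+]_stock = 0.1800 × 3.954 = 0.7117 mol/L

0.7117 M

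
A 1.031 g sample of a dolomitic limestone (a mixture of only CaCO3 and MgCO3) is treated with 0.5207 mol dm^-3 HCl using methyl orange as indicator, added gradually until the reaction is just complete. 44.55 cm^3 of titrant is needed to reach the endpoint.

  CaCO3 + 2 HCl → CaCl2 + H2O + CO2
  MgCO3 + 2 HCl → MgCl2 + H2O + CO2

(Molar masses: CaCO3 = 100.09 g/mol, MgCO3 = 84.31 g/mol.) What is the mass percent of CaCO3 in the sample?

32.68 %

n(HCl) = 0.04455 × 0.5207 = 0.02320 mol
Let x = n(CaCO3), y = n(MgCO3).
Titrant: 2x + 2y = 0.02320;  mass: 100.09x + 84.31y = 1.031
Solving, x = 3.366 × 10^-3 mol, y = 8.232 × 10^-3 mol
mass of CaCO3 = 3.366 × 10^-3 × 100.09 = 0.3369 g
% CaCO3 = 0.3369 / 1.031 × 100 = 32.68 %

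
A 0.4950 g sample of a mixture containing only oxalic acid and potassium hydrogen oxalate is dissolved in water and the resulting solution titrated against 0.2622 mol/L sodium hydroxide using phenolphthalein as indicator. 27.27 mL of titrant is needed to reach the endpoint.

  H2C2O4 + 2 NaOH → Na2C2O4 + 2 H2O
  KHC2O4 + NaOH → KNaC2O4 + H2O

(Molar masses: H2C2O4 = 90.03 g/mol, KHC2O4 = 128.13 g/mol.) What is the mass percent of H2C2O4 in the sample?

46.08 %

n(NaOH) = 0.02727 × 0.2622 = 7.150 × 10^-3 mol
Let x = n(H2C2O4), y = n(KHC2O4).
Titrant: 2x + 1y = 7.150 × 10^-3;  mass: 90.03x + 128.13y = 0.4950
Solving, x = 2.534 × 10^-3 mol, y = 2.083 × 10^-3 mol
mass of H2C2O4 = 2.534 × 10^-3 × 90.03 = 0.2281 g
% H2C2O4 = 0.2281 / 0.4950 × 100 = 46.08 %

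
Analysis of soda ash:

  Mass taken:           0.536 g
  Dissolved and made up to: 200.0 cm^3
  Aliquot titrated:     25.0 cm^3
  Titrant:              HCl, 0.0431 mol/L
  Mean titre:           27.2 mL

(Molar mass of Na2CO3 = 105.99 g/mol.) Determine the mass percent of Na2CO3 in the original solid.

92.7 %

Na2CO3 + 2 HCl → 2 NaCl + H2O + CO2
n(HCl) per titration = 0.0272 × 0.0431 = 1.17 × 10^-3 mol
From the 1:2 ratio, n(Na2CO3) in each aliquot = 1/2 × 1.17 × 10^-3 = 5.86 × 10^-4 mol
n(Na2CO3) in the whole flask = 5.86 × 10^-4 × 200.0/25.0 = 4.69 × 10^-3 mol
mass of Na2CO3 = 4.69 × 10^-3 × 105.99 = 0.497 g
% Na2CO3 = 0.497 / 0.536 × 100 = 92.7 %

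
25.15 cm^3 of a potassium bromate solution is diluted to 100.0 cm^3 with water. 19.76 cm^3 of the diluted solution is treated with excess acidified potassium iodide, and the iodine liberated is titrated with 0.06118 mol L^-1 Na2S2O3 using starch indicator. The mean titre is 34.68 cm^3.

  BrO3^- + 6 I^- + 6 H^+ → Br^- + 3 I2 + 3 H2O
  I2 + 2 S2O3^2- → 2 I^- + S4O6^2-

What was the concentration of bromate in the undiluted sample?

n(S2O3^2-) = 0.03468 × 0.06118 = 2.122 × 10^-3 mol
n(I2) = n(S2O3^2-)/2 = 1.061 × 10^-3 mol
From the 1:3 ratio, n(BrO3^-) in the aliquot = 1/3 × 1.061 × 10^-3 = 3.536 × 10^-4 mol
[BrO3^-]_dilute = 3.536 × 10^-4 / 0.01976 = 0.01790 mol/L
[BrO3^-]_original = 0.01790 × 100.0/25.15 = 0.07116 mol/L

0.07116 mol/L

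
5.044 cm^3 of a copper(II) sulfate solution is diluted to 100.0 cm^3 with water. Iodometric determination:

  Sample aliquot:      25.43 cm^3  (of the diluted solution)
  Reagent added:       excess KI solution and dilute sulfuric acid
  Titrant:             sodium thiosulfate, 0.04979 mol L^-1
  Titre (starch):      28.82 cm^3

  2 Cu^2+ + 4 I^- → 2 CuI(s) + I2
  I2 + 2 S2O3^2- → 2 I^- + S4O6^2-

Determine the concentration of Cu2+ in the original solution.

1.119 mol/L

n(S2O3^2-) = 0.02882 × 0.04979 = 1.435 × 10^-3 mol
n(I2) = n(S2O3^2-)/2 = 7.175 × 10^-4 mol
From the 2:1 ratio, n(Cu2+) in the aliquot = 2/1 × 7.175 × 10^-4 = 1.435 × 10^-3 mol
[Cu2+]_dilute = 1.435 × 10^-3 / 0.02543 = 0.05643 mol/L
[Cu2+]_original = 0.05643 × 100.0/5.044 = 1.119 mol/L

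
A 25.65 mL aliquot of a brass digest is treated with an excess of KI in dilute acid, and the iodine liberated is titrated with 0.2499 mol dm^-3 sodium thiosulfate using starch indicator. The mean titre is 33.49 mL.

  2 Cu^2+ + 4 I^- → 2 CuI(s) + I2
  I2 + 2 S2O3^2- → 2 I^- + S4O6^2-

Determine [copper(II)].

0.3263 mol/L

n(S2O3^2-) = 0.03349 × 0.2499 = 8.369 × 10^-3 mol
n(I2) = n(S2O3^2-)/2 = 4.185 × 10^-3 mol
From the 2:1 ratio, n(Cu2+) in the aliquot = 2/1 × 4.185 × 10^-3 = 8.369 × 10^-3 mol
[Cu2+] = 8.369 × 10^-3 / 0.02565 = 0.3263 mol/L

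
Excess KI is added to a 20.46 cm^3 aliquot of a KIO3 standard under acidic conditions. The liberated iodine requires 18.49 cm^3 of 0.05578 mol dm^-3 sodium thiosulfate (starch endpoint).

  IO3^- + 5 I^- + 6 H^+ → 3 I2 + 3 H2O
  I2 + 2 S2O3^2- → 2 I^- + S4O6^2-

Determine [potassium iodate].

0.008402 mol/L

n(S2O3^2-) = 0.01849 × 0.05578 = 1.031 × 10^-3 mol
n(I2) = n(S2O3^2-)/2 = 5.157 × 10^-4 mol
From the 1:3 ratio, n(IO3^-) in the aliquot = 1/3 × 5.157 × 10^-4 = 1.719 × 10^-4 mol
[IO3^-] = 1.719 × 10^-4 / 0.02046 = 0.008402 mol/L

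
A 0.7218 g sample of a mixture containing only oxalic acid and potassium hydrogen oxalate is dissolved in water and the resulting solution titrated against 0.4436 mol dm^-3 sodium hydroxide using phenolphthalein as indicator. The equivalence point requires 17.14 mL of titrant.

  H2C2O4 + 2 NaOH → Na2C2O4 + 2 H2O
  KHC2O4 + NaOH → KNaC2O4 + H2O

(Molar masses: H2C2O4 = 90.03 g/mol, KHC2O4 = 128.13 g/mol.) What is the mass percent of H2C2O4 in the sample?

n(NaOH) = 0.01714 × 0.4436 = 7.603 × 10^-3 mol
Let x = n(H2C2O4), y = n(KHC2O4).
Titrant: 2x + 1y = 7.603 × 10^-3;  mass: 90.03x + 128.13y = 0.7218
Solving, x = 1.518 × 10^-3 mol, y = 4.566 × 10^-3 mol
mass of H2C2O4 = 1.518 × 10^-3 × 90.03 = 0.1367 g
% H2C2O4 = 0.1367 / 0.7218 × 100 = 18.94 %

18.94 %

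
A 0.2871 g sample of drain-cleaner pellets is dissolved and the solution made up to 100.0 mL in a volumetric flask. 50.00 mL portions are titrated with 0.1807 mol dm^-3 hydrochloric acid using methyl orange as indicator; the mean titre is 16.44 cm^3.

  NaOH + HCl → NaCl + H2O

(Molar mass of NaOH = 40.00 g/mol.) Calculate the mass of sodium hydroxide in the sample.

0.2377 g

n(HCl) per titration = 0.01644 × 0.1807 = 2.971 × 10^-3 mol
n(NaOH) in each aliquot = 2.971 × 10^-3 mol (1:1 ratio)
n(NaOH) in the whole flask = 2.971 × 10^-3 × 100.0/50.00 = 5.941 × 10^-3 mol
mass of NaOH = 5.941 × 10^-3 × 40.00 = 0.2377 g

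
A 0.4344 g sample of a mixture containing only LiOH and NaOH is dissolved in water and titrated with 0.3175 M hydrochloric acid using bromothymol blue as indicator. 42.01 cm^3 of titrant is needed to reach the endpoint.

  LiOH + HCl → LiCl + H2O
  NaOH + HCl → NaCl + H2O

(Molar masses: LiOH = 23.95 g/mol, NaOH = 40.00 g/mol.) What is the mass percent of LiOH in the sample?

n(HCl) = 0.04201 × 0.3175 = 0.01334 mol
Let x = n(LiOH), y = n(NaOH).
Titrant: 1x + 1y = 0.01334;  mass: 23.95x + 40.00y = 0.4344
Solving, x = 6.176 × 10^-3 mol, y = 7.162 × 10^-3 mol
mass of LiOH = 6.176 × 10^-3 × 23.95 = 0.1479 g
% LiOH = 0.1479 / 0.4344 × 100 = 34.05 %

34.05 %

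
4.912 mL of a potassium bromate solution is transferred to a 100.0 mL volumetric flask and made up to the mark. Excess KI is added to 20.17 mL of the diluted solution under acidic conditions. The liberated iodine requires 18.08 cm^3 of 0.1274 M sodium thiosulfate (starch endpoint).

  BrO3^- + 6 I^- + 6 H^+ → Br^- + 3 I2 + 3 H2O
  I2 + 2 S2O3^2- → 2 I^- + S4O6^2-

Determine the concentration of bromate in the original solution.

n(S2O3^2-) = 0.01808 × 0.1274 = 2.303 × 10^-3 mol
n(I2) = n(S2O3^2-)/2 = 1.152 × 10^-3 mol
From the 1:3 ratio, n(BrO3^-) in the aliquot = 1/3 × 1.152 × 10^-3 = 3.839 × 10^-4 mol
[BrO3^-]_dilute = 3.839 × 10^-4 / 0.02017 = 0.01903 mol/L
[BrO3^-]_original = 0.01903 × 100.0/4.912 = 0.3875 mol/L

0.3875 M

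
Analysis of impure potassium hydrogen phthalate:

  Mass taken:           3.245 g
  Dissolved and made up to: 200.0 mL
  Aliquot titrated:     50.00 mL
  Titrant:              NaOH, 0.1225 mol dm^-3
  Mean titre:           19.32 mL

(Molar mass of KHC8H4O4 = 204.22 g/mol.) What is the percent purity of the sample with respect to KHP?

59.58 %

KHC8H4O4 + NaOH → KNaC8H4O4 + H2O
n(NaOH) per titration = 0.01932 × 0.1225 = 2.367 × 10^-3 mol
n(KHC8H4O4) in each aliquot = 2.367 × 10^-3 mol (1:1 ratio)
n(KHC8H4O4) in the whole flask = 2.367 × 10^-3 × 200.0/50.00 = 9.467 × 10^-3 mol
mass of KHC8H4O4 = 9.467 × 10^-3 × 204.22 = 1.933 g
% KHC8H4O4 = 1.933 / 3.245 × 100 = 59.58 %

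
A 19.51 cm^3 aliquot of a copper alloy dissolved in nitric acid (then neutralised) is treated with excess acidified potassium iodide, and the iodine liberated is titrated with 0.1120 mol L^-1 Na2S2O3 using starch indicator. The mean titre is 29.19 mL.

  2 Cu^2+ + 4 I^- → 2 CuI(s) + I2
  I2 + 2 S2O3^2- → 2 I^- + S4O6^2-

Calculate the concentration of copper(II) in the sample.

n(S2O3^2-) = 0.02919 × 0.1120 = 3.269 × 10^-3 mol
n(I2) = n(S2O3^2-)/2 = 1.635 × 10^-3 mol
From the 2:1 ratio, n(Cu2+) in the aliquot = 2/1 × 1.635 × 10^-3 = 3.269 × 10^-3 mol
[Cu2+] = 3.269 × 10^-3 / 0.01951 = 0.1676 mol/L

0.1676 mol/L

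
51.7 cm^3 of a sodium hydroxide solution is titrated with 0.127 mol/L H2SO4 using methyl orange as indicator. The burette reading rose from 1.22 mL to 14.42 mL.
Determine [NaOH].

2 NaOH + H2SO4 → Na2SO4 + 2 H2O
n(H2SO4) = 0.0132 L × 0.127 mol/L = 1.68 × 10^-3 mol
From the 2:1 mole ratio, n(NaOH) = 2/1 × 1.68 × 10^-3 = 3.35 × 10^-3 mol
[NaOH] = 3.35 × 10^-3 mol / 0.0517 L = 0.0649 mol/L

0.0649 mol/L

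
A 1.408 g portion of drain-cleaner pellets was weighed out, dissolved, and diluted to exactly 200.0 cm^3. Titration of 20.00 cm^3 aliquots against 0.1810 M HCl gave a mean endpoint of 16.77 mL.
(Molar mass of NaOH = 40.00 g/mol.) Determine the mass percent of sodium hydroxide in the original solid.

NaOH + HCl → NaCl + H2O
n(HCl) per titration = 0.01677 × 0.1810 = 3.035 × 10^-3 mol
n(NaOH) in each aliquot = 3.035 × 10^-3 mol (1:1 ratio)
n(NaOH) in the whole flask = 3.035 × 10^-3 × 200.0/20.00 = 0.03035 mol
mass of NaOH = 0.03035 × 40.00 = 1.214 g
% NaOH = 1.214 / 1.408 × 100 = 86.23 %

86.23 %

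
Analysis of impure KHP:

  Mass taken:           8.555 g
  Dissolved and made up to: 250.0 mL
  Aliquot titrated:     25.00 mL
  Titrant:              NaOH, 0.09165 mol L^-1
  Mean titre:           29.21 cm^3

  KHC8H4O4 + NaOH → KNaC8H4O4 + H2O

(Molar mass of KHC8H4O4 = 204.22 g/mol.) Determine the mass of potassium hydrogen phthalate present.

5.467 g

n(NaOH) per titration = 0.02921 × 0.09165 = 2.677 × 10^-3 mol
n(KHC8H4O4) in each aliquot = 2.677 × 10^-3 mol (1:1 ratio)
n(KHC8H4O4) in the whole flask = 2.677 × 10^-3 × 250.0/25.00 = 0.02677 mol
mass of KHC8H4O4 = 0.02677 × 204.22 = 5.467 g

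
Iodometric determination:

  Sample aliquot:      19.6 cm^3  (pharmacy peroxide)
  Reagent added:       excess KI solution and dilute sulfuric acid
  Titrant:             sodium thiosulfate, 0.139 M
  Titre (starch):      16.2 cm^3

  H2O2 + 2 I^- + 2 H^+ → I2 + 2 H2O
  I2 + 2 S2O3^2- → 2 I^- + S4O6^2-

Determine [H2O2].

n(S2O3^2-) = 0.0162 × 0.139 = 2.25 × 10^-3 mol
n(I2) = n(S2O3^2-)/2 = 1.13 × 10^-3 mol
n(H2O2) in the aliquot = 1.13 × 10^-3 mol (1:1 ratio)
[H2O2] = 1.13 × 10^-3 / 0.0196 = 0.0574 mol/L

0.0574 M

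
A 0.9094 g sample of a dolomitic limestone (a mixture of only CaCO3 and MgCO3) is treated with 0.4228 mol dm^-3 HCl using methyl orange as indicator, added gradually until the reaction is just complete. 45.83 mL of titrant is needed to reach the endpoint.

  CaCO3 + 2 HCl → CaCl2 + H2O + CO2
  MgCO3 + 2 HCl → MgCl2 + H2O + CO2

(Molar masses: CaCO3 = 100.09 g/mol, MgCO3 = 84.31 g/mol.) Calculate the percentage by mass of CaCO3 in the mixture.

64.56 %

n(HCl) = 0.04583 × 0.4228 = 0.01938 mol
Let x = n(CaCO3), y = n(MgCO3).
Titrant: 2x + 2y = 0.01938;  mass: 100.09x + 84.31y = 0.9094
Solving, x = 5.866 × 10^-3 mol, y = 3.822 × 10^-3 mol
mass of CaCO3 = 5.866 × 10^-3 × 100.09 = 0.5871 g
% CaCO3 = 0.5871 / 0.9094 × 100 = 64.56 %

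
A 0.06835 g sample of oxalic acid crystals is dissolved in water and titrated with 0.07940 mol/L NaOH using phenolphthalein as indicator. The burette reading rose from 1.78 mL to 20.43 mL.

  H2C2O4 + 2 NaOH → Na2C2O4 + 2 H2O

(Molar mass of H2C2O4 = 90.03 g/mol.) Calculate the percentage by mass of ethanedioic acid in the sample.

97.53 %

n(NaOH) = 0.01865 L × 0.07940 mol/L = 1.481 × 10^-3 mol
From the 1:2 ratio, n(H2C2O4) = 1/2 × 1.481 × 10^-3 = 7.404 × 10^-4 mol
mass of H2C2O4 = 7.404 × 10^-4 × 90.03 g/mol = 0.06666 g
% H2C2O4 = 0.06666 / 0.06835 × 100 = 97.53 %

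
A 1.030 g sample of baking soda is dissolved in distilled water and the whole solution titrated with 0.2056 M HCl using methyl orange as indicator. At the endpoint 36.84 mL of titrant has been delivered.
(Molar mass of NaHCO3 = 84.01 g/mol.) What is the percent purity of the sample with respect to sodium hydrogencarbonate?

61.78 %

NaHCO3 + HCl → NaCl + H2O + CO2
n(HCl) = 0.03684 L × 0.2056 mol/L = 7.574 × 10^-3 mol
n(NaHCO3) = 7.574 × 10^-3 mol (1:1 ratio)
mass of NaHCO3 = 7.574 × 10^-3 × 84.01 g/mol = 0.6363 g
% NaHCO3 = 0.6363 / 1.030 × 100 = 61.78 %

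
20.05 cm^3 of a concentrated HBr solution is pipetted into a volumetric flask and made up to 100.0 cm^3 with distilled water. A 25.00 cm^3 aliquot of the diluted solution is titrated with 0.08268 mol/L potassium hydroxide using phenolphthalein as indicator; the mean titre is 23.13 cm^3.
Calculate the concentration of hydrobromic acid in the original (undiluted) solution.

0.3815 mol/L

HBr + KOH → KBr + H2O
n(KOH) = 0.02313 × 0.08268 = 1.912 × 10^-3 mol
n(HBr) in the aliquot = 1.912 × 10^-3 mol (1:1 ratio)
[HBr]_dilute = 1.912 × 10^-3 / 0.02500 = 0.07650 mol/L
Dilution factor = 100.0 / 20.05 = 4.988
[HBr]_stock = 0.07650 × 4.988 = 0.3815 mol/L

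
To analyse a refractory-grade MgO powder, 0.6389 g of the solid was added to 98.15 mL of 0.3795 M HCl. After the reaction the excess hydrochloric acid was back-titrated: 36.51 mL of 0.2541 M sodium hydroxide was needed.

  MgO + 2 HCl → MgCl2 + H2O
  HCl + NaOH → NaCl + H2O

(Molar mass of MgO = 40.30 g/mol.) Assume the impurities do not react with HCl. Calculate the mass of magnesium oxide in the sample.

0.5636 g

n(HCl) added = 0.09815 × 0.3795 = 0.03725 mol
n(NaOH) used in back-titration = 0.03651 × 0.2541 = 9.277 × 10^-3 mol
n(HCl) left over = 9.277 × 10^-3 mol (1:1 ratio)
n(HCl) consumed by analyte = 0.03725 − 9.277 × 10^-3 = 0.02797 mol
From the 1:2 ratio, n(MgO) = 1/2 × 0.02797 = 0.01399 mol
mass of MgO = 0.01399 × 40.30 = 0.5636 g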